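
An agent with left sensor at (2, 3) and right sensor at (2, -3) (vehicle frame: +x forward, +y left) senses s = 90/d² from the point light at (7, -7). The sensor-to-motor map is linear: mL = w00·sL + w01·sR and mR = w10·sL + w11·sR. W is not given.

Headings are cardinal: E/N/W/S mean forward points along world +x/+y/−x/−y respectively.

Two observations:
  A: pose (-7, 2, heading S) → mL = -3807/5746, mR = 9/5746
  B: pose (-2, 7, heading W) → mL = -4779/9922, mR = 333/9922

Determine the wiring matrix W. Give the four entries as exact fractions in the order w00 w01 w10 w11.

obs A: pose=(-7,2,S) → sL=9/17, sR=45/169, mL=-3807/5746, mR=9/5746
obs B: pose=(-2,7,W) → sL=45/121, sR=9/41, mL=-4779/9922, mR=333/9922
sensor matrix S = [[9/17, 45/169], [45/121, 9/41]]; det S = 244944/14252953
solve [mL_A; mL_B] = S·[w00; w01] and [mR_A; mR_B] = S·[w10; w11]:
  w00 = -1, w01 = -1/2, w10 = -1/2, w11 = 1

-1 -1/2 -1/2 1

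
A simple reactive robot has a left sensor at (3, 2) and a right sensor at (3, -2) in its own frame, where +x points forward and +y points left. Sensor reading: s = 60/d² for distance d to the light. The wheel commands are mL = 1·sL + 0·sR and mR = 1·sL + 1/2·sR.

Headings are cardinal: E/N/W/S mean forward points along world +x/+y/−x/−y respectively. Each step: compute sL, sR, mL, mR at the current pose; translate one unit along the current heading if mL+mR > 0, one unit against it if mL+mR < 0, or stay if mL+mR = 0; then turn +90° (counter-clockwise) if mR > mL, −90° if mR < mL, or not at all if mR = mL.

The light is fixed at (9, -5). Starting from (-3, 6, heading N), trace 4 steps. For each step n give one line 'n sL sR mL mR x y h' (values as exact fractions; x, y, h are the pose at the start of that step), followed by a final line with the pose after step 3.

0 15/98 15/74 15/98 1845/7252 -3 6 N
1 12/65 60/421 12/65 7002/27365 -3 7 W
2 30/101 10/51 30/101 2035/5151 -4 7 S
3 60/269 60/181 60/269 18930/48689 -4 6 E
final -3 6 N

n=0: pose=(-3,6,N); sL=15/98, sR=15/74; mL=15/98, mR=1845/7252; mL+mR=2955/7252 → advance +1; mR−mL=15/148 → turn +1·90°
n=1: pose=(-3,7,W); sL=12/65, sR=60/421; mL=12/65, mR=7002/27365; mL+mR=12054/27365 → advance +1; mR−mL=30/421 → turn +1·90°
n=2: pose=(-4,7,S); sL=30/101, sR=10/51; mL=30/101, mR=2035/5151; mL+mR=3565/5151 → advance +1; mR−mL=5/51 → turn +1·90°
n=3: pose=(-4,6,E); sL=60/269, sR=60/181; mL=60/269, mR=18930/48689; mL+mR=29790/48689 → advance +1; mR−mL=30/181 → turn +1·90°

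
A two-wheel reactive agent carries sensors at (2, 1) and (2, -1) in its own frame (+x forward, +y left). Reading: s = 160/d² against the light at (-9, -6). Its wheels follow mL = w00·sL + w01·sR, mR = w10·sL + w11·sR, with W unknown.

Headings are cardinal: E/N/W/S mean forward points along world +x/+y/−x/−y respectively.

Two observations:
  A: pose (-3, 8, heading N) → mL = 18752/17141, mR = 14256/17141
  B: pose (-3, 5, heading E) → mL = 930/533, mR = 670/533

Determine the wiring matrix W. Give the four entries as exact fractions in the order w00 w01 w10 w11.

obs A: pose=(-3,8,N) → sL=160/281, sR=32/61, mL=18752/17141, mR=14256/17141
obs B: pose=(-3,5,E) → sL=10/13, sR=40/41, mL=930/533, mR=670/533
sensor matrix S = [[160/281, 32/61], [10/13, 40/41]]; det S = 1388480/9136153
solve [mL_A; mL_B] = S·[w00; w01] and [mR_A; mR_B] = S·[w10; w11]:
  w00 = 1, w01 = 1, w10 = 1, w11 = 1/2

1 1 1 1/2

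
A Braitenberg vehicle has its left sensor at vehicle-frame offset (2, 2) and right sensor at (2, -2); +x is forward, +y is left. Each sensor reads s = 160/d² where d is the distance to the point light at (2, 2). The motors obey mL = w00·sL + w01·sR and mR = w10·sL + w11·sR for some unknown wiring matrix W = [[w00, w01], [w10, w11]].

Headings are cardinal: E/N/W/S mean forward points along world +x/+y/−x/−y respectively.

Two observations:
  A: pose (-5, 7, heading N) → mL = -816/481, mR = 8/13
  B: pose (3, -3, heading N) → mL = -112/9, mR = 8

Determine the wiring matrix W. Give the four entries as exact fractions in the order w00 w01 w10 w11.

-1/2 -1/2 1/2 0

obs A: pose=(-5,7,N) → sL=16/13, sR=80/37, mL=-816/481, mR=8/13
obs B: pose=(3,-3,N) → sL=16, sR=80/9, mL=-112/9, mR=8
sensor matrix S = [[16/13, 80/37], [16, 80/9]]; det S = -102400/4329
solve [mL_A; mL_B] = S·[w00; w01] and [mR_A; mR_B] = S·[w10; w11]:
  w00 = -1/2, w01 = -1/2, w10 = 1/2, w11 = 0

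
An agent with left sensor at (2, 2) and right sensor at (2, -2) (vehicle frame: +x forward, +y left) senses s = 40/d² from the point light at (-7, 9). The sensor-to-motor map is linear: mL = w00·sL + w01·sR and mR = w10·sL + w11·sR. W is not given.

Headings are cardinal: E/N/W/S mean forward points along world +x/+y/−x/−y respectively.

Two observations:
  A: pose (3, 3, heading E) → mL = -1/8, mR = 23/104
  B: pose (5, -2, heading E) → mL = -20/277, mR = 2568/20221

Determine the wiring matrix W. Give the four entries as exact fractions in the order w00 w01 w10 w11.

obs A: pose=(3,3,E) → sL=1/4, sR=5/26, mL=-1/8, mR=23/104
obs B: pose=(5,-2,E) → sL=40/277, sR=8/73, mL=-20/277, mR=2568/20221
sensor matrix S = [[1/4, 5/26], [40/277, 8/73]]; det S = -98/262873
solve [mL_A; mL_B] = S·[w00; w01] and [mR_A; mR_B] = S·[w10; w11]:
  w00 = -1/2, w01 = 0, w10 = 1/2, w11 = 1/2

-1/2 0 1/2 1/2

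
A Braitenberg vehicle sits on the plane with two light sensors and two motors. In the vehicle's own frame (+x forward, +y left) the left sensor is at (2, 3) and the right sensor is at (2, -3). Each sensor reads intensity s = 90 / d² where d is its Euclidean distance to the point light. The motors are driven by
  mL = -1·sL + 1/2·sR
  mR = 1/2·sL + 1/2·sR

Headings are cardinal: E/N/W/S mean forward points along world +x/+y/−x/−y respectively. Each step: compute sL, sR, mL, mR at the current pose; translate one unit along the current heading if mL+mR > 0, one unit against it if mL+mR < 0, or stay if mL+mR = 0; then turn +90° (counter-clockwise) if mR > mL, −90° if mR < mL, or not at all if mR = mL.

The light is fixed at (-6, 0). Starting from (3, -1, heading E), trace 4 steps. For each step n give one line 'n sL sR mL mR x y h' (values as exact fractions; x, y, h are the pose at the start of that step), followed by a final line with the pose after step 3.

0 18/25 90/137 -1341/3425 2358/3425 3 -1 E
1 9/5 9/17 -261/170 99/85 4 -1 N
2 90/89 18/13 -369/1157 1386/1157 4 -2 W
3 9/16 45/26 63/208 477/416 3 -2 S
final 3 -3 E

n=0: pose=(3,-1,E); sL=18/25, sR=90/137; mL=-1341/3425, mR=2358/3425; mL+mR=1017/3425 → advance +1; mR−mL=27/25 → turn +1·90°
n=1: pose=(4,-1,N); sL=9/5, sR=9/17; mL=-261/170, mR=99/85; mL+mR=-63/170 → advance -1; mR−mL=27/10 → turn +1·90°
n=2: pose=(4,-2,W); sL=90/89, sR=18/13; mL=-369/1157, mR=1386/1157; mL+mR=1017/1157 → advance +1; mR−mL=135/89 → turn +1·90°
n=3: pose=(3,-2,S); sL=9/16, sR=45/26; mL=63/208, mR=477/416; mL+mR=603/416 → advance +1; mR−mL=27/32 → turn +1·90°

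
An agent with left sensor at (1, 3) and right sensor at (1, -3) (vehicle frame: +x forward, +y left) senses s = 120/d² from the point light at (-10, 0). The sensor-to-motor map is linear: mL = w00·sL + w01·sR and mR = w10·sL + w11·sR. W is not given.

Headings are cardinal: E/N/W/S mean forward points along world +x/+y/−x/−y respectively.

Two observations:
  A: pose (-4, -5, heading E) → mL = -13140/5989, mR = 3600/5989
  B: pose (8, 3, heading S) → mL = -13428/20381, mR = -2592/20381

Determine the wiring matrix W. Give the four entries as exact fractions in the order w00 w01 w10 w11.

-1/2 -1 1/2 -1/2

obs A: pose=(-4,-5,E) → sL=120/53, sR=120/113, mL=-13140/5989, mR=3600/5989
obs B: pose=(8,3,S) → sL=24/89, sR=120/229, mL=-13428/20381, mR=-2592/20381
sensor matrix S = [[120/53, 120/113], [24/89, 120/229]]; det S = 109866240/122061809
solve [mL_A; mL_B] = S·[w00; w01] and [mR_A; mR_B] = S·[w10; w11]:
  w00 = -1/2, w01 = -1, w10 = 1/2, w11 = -1/2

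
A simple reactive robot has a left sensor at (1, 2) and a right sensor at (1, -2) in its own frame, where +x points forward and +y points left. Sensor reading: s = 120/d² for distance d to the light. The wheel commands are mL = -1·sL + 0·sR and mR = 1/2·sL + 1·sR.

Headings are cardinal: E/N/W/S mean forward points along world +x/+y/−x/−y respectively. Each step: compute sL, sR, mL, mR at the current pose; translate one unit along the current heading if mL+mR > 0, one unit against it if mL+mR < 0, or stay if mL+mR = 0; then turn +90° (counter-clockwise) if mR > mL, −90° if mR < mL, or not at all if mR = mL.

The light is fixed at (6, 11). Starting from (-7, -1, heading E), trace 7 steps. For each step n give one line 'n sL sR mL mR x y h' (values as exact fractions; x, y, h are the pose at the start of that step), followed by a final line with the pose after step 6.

n=0: pose=(-7,-1,E); sL=30/61, sR=6/17; mL=-30/61, mR=621/1037; mL+mR=111/1037 → advance +1; mR−mL=1131/1037 → turn +1·90°
n=1: pose=(-6,-1,N); sL=120/317, sR=120/221; mL=-120/317, mR=51300/70057; mL+mR=24780/70057 → advance +1; mR−mL=77820/70057 → turn +1·90°
n=2: pose=(-6,0,W); sL=60/169, sR=12/25; mL=-60/169, mR=2778/4225; mL+mR=1278/4225 → advance +1; mR−mL=4278/4225 → turn +1·90°
n=3: pose=(-7,0,S); sL=24/53, sR=40/123; mL=-24/53, mR=3596/6519; mL+mR=644/6519 → advance +1; mR−mL=6548/6519 → turn +1·90°
n=4: pose=(-7,-1,E); sL=30/61, sR=6/17; mL=-30/61, mR=621/1037; mL+mR=111/1037 → advance +1; mR−mL=1131/1037 → turn +1·90°
n=5: pose=(-6,-1,N); sL=120/317, sR=120/221; mL=-120/317, mR=51300/70057; mL+mR=24780/70057 → advance +1; mR−mL=77820/70057 → turn +1·90°
n=6: pose=(-6,0,W); sL=60/169, sR=12/25; mL=-60/169, mR=2778/4225; mL+mR=1278/4225 → advance +1; mR−mL=4278/4225 → turn +1·90°

0 30/61 6/17 -30/61 621/1037 -7 -1 E
1 120/317 120/221 -120/317 51300/70057 -6 -1 N
2 60/169 12/25 -60/169 2778/4225 -6 0 W
3 24/53 40/123 -24/53 3596/6519 -7 0 S
4 30/61 6/17 -30/61 621/1037 -7 -1 E
5 120/317 120/221 -120/317 51300/70057 -6 -1 N
6 60/169 12/25 -60/169 2778/4225 -6 0 W
final -7 0 S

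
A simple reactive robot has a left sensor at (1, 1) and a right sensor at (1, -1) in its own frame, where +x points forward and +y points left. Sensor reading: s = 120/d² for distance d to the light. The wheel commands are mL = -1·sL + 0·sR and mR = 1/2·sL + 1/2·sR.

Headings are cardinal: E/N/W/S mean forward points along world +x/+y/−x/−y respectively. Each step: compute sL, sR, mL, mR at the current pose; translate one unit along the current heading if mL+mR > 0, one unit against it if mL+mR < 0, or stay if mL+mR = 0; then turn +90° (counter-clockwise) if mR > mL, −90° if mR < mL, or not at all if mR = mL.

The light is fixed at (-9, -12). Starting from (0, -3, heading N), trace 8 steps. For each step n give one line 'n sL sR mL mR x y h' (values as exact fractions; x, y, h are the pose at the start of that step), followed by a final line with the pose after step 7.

0 30/41 3/5 -30/41 273/410 0 -3 N
1 120/113 24/29 -120/113 3096/3277 0 -4 W
2 12/17 12/13 -12/17 180/221 1 -4 S
3 24/37 120/157 -24/37 4104/5809 1 -5 E
4 30/41 15/26 -30/41 1395/2132 2 -5 N
5 24/25 120/149 -24/25 3288/3725 2 -6 W
6 60/97 60/73 -60/97 5100/7081 3 -6 S
7 24/41 24/37 -24/41 936/1517 3 -7 E
final 4 -7 N

n=0: pose=(0,-3,N); sL=30/41, sR=3/5; mL=-30/41, mR=273/410; mL+mR=-27/410 → advance -1; mR−mL=573/410 → turn +1·90°
n=1: pose=(0,-4,W); sL=120/113, sR=24/29; mL=-120/113, mR=3096/3277; mL+mR=-384/3277 → advance -1; mR−mL=6576/3277 → turn +1·90°
n=2: pose=(1,-4,S); sL=12/17, sR=12/13; mL=-12/17, mR=180/221; mL+mR=24/221 → advance +1; mR−mL=336/221 → turn +1·90°
n=3: pose=(1,-5,E); sL=24/37, sR=120/157; mL=-24/37, mR=4104/5809; mL+mR=336/5809 → advance +1; mR−mL=7872/5809 → turn +1·90°
n=4: pose=(2,-5,N); sL=30/41, sR=15/26; mL=-30/41, mR=1395/2132; mL+mR=-165/2132 → advance -1; mR−mL=2955/2132 → turn +1·90°
n=5: pose=(2,-6,W); sL=24/25, sR=120/149; mL=-24/25, mR=3288/3725; mL+mR=-288/3725 → advance -1; mR−mL=6864/3725 → turn +1·90°
n=6: pose=(3,-6,S); sL=60/97, sR=60/73; mL=-60/97, mR=5100/7081; mL+mR=720/7081 → advance +1; mR−mL=9480/7081 → turn +1·90°
n=7: pose=(3,-7,E); sL=24/41, sR=24/37; mL=-24/41, mR=936/1517; mL+mR=48/1517 → advance +1; mR−mL=1824/1517 → turn +1·90°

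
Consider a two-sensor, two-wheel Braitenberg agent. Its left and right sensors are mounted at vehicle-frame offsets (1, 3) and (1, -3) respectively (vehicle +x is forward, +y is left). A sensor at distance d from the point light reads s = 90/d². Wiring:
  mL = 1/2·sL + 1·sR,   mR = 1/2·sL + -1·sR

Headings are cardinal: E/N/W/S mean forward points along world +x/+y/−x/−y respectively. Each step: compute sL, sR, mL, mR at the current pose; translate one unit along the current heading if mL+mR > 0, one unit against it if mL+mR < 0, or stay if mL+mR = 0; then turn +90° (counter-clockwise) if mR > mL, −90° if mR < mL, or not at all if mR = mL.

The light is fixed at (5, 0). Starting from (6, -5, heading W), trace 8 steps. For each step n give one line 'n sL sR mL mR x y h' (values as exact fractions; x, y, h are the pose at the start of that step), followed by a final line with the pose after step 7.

n=0: pose=(6,-5,W); sL=45/32, sR=45/2; mL=1485/64, mR=-1395/64; mL+mR=45/32 → advance +1; mR−mL=-45 → turn -1·90°
n=1: pose=(5,-5,N); sL=18/5, sR=18/5; mL=27/5, mR=-9/5; mL+mR=18/5 → advance +1; mR−mL=-36/5 → turn -1·90°
n=2: pose=(5,-4,E); sL=45, sR=9/5; mL=243/10, mR=207/10; mL+mR=45 → advance +1; mR−mL=-18/5 → turn -1·90°
n=3: pose=(6,-4,S); sL=90/41, sR=90/29; mL=4995/1189, mR=-2385/1189; mL+mR=90/41 → advance +1; mR−mL=-180/29 → turn -1·90°
n=4: pose=(6,-5,W); sL=45/32, sR=45/2; mL=1485/64, mR=-1395/64; mL+mR=45/32 → advance +1; mR−mL=-45 → turn -1·90°
n=5: pose=(5,-5,N); sL=18/5, sR=18/5; mL=27/5, mR=-9/5; mL+mR=18/5 → advance +1; mR−mL=-36/5 → turn -1·90°
n=6: pose=(5,-4,E); sL=45, sR=9/5; mL=243/10, mR=207/10; mL+mR=45 → advance +1; mR−mL=-18/5 → turn -1·90°
n=7: pose=(6,-4,S); sL=90/41, sR=90/29; mL=4995/1189, mR=-2385/1189; mL+mR=90/41 → advance +1; mR−mL=-180/29 → turn -1·90°

0 45/32 45/2 1485/64 -1395/64 6 -5 W
1 18/5 18/5 27/5 -9/5 5 -5 N
2 45 9/5 243/10 207/10 5 -4 E
3 90/41 90/29 4995/1189 -2385/1189 6 -4 S
4 45/32 45/2 1485/64 -1395/64 6 -5 W
5 18/5 18/5 27/5 -9/5 5 -5 N
6 45 9/5 243/10 207/10 5 -4 E
7 90/41 90/29 4995/1189 -2385/1189 6 -4 S
final 6 -5 W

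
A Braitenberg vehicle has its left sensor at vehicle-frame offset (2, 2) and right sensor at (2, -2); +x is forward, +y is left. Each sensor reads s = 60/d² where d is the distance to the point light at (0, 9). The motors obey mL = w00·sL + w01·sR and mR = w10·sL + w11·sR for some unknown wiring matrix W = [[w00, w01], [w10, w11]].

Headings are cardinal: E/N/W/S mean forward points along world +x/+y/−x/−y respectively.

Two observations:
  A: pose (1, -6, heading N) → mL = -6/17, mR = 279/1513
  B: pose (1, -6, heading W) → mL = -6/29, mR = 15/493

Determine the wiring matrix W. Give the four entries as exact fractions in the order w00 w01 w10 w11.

obs A: pose=(1,-6,N) → sL=6/17, sR=30/89, mL=-6/17, mR=279/1513
obs B: pose=(1,-6,W) → sL=6/29, sR=6/17, mL=-6/29, mR=15/493
sensor matrix S = [[6/17, 30/89], [6/29, 6/17]]; det S = 40896/745909
solve [mL_A; mL_B] = S·[w00; w01] and [mR_A; mR_B] = S·[w10; w11]:
  w00 = -1, w01 = 0, w10 = 1, w11 = -1/2

-1 0 1 -1/2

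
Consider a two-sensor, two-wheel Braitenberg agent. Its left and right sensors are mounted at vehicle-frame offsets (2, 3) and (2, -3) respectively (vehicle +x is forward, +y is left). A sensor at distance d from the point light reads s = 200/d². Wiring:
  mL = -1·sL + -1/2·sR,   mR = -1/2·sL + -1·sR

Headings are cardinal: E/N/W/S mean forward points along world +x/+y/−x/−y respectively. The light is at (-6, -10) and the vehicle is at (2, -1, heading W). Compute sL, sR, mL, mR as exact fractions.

left sensor world pos  = (0, -4); dL² = 72
right sensor world pos = (0, 2); dR² = 180
sL = 200/72 = 25/9
sR = 200/180 = 10/9
mL = -1·sL + -1/2·sR = -10/3
mR = -1/2·sL + -1·sR = -5/2

25/9 10/9 -10/3 -5/2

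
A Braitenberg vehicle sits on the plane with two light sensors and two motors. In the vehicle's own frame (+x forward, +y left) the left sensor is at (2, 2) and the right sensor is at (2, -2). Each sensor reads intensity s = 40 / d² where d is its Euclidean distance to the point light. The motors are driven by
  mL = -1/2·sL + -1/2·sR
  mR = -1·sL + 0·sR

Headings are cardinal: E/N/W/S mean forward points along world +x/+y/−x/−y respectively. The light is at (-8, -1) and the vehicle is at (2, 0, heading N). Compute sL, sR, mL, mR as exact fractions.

left sensor world pos  = (0, 2); dL² = 73
right sensor world pos = (4, 2); dR² = 153
sL = 40/73 = 40/73
sR = 40/153 = 40/153
mL = -1/2·sL + -1/2·sR = -4520/11169
mR = -1·sL + 0·sR = -40/73

40/73 40/153 -4520/11169 -40/73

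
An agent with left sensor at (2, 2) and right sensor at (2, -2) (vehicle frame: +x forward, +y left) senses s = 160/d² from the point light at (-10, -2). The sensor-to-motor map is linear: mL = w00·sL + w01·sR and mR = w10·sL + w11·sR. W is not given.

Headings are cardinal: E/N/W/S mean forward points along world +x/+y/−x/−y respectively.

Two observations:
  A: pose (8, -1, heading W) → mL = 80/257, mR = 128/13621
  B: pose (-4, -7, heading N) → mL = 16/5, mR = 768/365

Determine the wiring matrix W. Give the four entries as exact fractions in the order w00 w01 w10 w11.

1/2 0 1/2 -1/2

obs A: pose=(8,-1,W) → sL=160/257, sR=32/53, mL=80/257, mR=128/13621
obs B: pose=(-4,-7,N) → sL=32/5, sR=160/73, mL=16/5, mR=768/365
sensor matrix S = [[160/257, 32/53], [32/5, 160/73]]; det S = -12427264/4971665
solve [mL_A; mL_B] = S·[w00; w01] and [mR_A; mR_B] = S·[w10; w11]:
  w00 = 1/2, w01 = 0, w10 = 1/2, w11 = -1/2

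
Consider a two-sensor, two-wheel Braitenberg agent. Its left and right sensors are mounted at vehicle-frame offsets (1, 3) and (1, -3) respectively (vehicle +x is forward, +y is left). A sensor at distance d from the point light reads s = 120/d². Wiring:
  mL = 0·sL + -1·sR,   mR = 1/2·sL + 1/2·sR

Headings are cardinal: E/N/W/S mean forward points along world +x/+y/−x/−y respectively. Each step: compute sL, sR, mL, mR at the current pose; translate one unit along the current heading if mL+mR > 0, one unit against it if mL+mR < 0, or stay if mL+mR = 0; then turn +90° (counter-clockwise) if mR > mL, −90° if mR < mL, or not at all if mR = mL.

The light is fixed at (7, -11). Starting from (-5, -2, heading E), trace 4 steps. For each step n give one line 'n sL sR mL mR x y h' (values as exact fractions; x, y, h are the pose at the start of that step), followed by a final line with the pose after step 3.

0 24/53 120/157 -120/157 5064/8321 -5 -2 E
1 30/89 3/5 -3/5 417/890 -6 -2 N
2 120/221 120/317 -120/317 32280/70057 -6 -3 W
3 12/17 60/169 -60/169 1524/2873 -7 -3 S
final -7 -4 E

n=0: pose=(-5,-2,E); sL=24/53, sR=120/157; mL=-120/157, mR=5064/8321; mL+mR=-1296/8321 → advance -1; mR−mL=11424/8321 → turn +1·90°
n=1: pose=(-6,-2,N); sL=30/89, sR=3/5; mL=-3/5, mR=417/890; mL+mR=-117/890 → advance -1; mR−mL=951/890 → turn +1·90°
n=2: pose=(-6,-3,W); sL=120/221, sR=120/317; mL=-120/317, mR=32280/70057; mL+mR=5760/70057 → advance +1; mR−mL=58800/70057 → turn +1·90°
n=3: pose=(-7,-3,S); sL=12/17, sR=60/169; mL=-60/169, mR=1524/2873; mL+mR=504/2873 → advance +1; mR−mL=2544/2873 → turn +1·90°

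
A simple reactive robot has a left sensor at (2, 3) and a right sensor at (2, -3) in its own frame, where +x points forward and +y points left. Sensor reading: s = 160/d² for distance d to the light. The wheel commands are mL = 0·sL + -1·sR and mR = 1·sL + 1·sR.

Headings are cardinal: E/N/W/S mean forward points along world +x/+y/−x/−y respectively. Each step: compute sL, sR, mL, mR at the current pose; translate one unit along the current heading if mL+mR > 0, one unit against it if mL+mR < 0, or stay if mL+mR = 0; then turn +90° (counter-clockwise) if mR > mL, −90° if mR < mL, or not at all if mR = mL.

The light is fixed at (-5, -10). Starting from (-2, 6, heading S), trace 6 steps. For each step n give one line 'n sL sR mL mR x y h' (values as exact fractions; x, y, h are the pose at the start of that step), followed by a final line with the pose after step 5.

0 20/29 40/49 -40/49 2140/1421 -2 6 S
1 160/349 160/169 -160/169 82880/58981 -2 5 E
2 16/29 80/169 -80/169 5024/4901 -1 5 N
3 160/173 32/73 -32/73 17216/12629 -1 6 W
4 20/29 40/49 -40/49 2140/1421 -2 6 S
5 160/349 160/169 -160/169 82880/58981 -2 5 E
final -1 5 N

n=0: pose=(-2,6,S); sL=20/29, sR=40/49; mL=-40/49, mR=2140/1421; mL+mR=20/29 → advance +1; mR−mL=3300/1421 → turn +1·90°
n=1: pose=(-2,5,E); sL=160/349, sR=160/169; mL=-160/169, mR=82880/58981; mL+mR=160/349 → advance +1; mR−mL=138720/58981 → turn +1·90°
n=2: pose=(-1,5,N); sL=16/29, sR=80/169; mL=-80/169, mR=5024/4901; mL+mR=16/29 → advance +1; mR−mL=7344/4901 → turn +1·90°
n=3: pose=(-1,6,W); sL=160/173, sR=32/73; mL=-32/73, mR=17216/12629; mL+mR=160/173 → advance +1; mR−mL=22752/12629 → turn +1·90°
n=4: pose=(-2,6,S); sL=20/29, sR=40/49; mL=-40/49, mR=2140/1421; mL+mR=20/29 → advance +1; mR−mL=3300/1421 → turn +1·90°
n=5: pose=(-2,5,E); sL=160/349, sR=160/169; mL=-160/169, mR=82880/58981; mL+mR=160/349 → advance +1; mR−mL=138720/58981 → turn +1·90°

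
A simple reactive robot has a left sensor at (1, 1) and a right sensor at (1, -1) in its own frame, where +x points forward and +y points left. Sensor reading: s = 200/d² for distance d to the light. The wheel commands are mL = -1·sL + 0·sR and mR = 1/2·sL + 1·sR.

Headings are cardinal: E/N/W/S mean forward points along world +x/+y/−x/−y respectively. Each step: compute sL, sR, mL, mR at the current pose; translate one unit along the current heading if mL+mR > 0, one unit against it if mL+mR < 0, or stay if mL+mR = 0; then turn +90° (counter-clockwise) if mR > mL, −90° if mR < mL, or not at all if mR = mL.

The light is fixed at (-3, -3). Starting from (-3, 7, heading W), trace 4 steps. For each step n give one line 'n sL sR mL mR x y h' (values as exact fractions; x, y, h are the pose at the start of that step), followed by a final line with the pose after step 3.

n=0: pose=(-3,7,W); sL=100/41, sR=100/61; mL=-100/41, mR=7150/2501; mL+mR=1050/2501 → advance +1; mR−mL=13250/2501 → turn +1·90°
n=1: pose=(-4,7,S); sL=200/81, sR=40/17; mL=-200/81, mR=4940/1377; mL+mR=1540/1377 → advance +1; mR−mL=2780/459 → turn +1·90°
n=2: pose=(-4,6,E); sL=2, sR=25/8; mL=-2, mR=33/8; mL+mR=17/8 → advance +1; mR−mL=49/8 → turn +1·90°
n=3: pose=(-3,6,N); sL=200/101, sR=200/101; mL=-200/101, mR=300/101; mL+mR=100/101 → advance +1; mR−mL=500/101 → turn +1·90°

0 100/41 100/61 -100/41 7150/2501 -3 7 W
1 200/81 40/17 -200/81 4940/1377 -4 7 S
2 2 25/8 -2 33/8 -4 6 E
3 200/101 200/101 -200/101 300/101 -3 6 N
final -3 7 W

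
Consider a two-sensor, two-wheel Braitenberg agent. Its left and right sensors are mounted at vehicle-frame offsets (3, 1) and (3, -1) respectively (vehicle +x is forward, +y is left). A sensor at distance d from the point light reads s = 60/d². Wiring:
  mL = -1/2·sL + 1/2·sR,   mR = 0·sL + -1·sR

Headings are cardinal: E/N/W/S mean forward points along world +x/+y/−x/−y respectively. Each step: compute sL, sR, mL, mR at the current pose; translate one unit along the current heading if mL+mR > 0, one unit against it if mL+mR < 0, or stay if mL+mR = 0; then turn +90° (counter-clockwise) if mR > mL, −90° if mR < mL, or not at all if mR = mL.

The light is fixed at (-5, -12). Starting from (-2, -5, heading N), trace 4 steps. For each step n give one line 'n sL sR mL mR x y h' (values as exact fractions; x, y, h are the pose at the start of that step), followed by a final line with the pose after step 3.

n=0: pose=(-2,-5,N); sL=15/26, sR=15/29; mL=-45/1508, mR=-15/29; mL+mR=-825/1508 → advance -1; mR−mL=-735/1508 → turn -1·90°
n=1: pose=(-2,-6,E); sL=12/17, sR=60/61; mL=144/1037, mR=-60/61; mL+mR=-876/1037 → advance -1; mR−mL=-1164/1037 → turn -1·90°
n=2: pose=(-3,-6,S); sL=10/3, sR=6; mL=4/3, mR=-6; mL+mR=-14/3 → advance -1; mR−mL=-22/3 → turn -1·90°
n=3: pose=(-3,-5,W); sL=60/37, sR=12/13; mL=-168/481, mR=-12/13; mL+mR=-612/481 → advance -1; mR−mL=-276/481 → turn -1·90°

0 15/26 15/29 -45/1508 -15/29 -2 -5 N
1 12/17 60/61 144/1037 -60/61 -2 -6 E
2 10/3 6 4/3 -6 -3 -6 S
3 60/37 12/13 -168/481 -12/13 -3 -5 W
final -2 -5 N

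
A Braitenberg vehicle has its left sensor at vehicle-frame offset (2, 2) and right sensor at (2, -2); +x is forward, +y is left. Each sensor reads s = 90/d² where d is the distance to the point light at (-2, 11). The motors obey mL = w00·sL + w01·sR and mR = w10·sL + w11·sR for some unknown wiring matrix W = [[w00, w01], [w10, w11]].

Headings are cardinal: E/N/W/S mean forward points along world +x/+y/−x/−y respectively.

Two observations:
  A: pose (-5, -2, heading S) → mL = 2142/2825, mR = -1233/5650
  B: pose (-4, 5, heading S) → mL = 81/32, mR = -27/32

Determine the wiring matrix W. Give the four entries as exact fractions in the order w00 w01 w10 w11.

1 1 -1 1/2

obs A: pose=(-5,-2,S) → sL=45/113, sR=9/25, mL=2142/2825, mR=-1233/5650
obs B: pose=(-4,5,S) → sL=45/32, sR=9/8, mL=81/32, mR=-27/32
sensor matrix S = [[45/113, 9/25], [45/32, 9/8]]; det S = -1053/18080
solve [mL_A; mL_B] = S·[w00; w01] and [mR_A; mR_B] = S·[w10; w11]:
  w00 = 1, w01 = 1, w10 = -1, w11 = 1/2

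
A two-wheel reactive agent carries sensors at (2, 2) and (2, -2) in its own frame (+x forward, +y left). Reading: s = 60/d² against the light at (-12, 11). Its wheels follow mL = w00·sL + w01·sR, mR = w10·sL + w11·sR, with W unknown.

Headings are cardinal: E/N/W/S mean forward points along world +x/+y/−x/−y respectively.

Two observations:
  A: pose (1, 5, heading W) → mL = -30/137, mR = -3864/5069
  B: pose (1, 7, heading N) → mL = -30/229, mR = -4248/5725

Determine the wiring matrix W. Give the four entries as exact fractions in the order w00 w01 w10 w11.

0 -1/2 -1 -1

obs A: pose=(1,5,W) → sL=12/37, sR=60/137, mL=-30/137, mR=-3864/5069
obs B: pose=(1,7,N) → sL=12/25, sR=60/229, mL=-30/229, mR=-4248/5725
sensor matrix S = [[12/37, 60/137], [12/25, 60/229]]; det S = -726912/5804005
solve [mL_A; mL_B] = S·[w00; w01] and [mR_A; mR_B] = S·[w10; w11]:
  w00 = 0, w01 = -1/2, w10 = -1, w11 = -1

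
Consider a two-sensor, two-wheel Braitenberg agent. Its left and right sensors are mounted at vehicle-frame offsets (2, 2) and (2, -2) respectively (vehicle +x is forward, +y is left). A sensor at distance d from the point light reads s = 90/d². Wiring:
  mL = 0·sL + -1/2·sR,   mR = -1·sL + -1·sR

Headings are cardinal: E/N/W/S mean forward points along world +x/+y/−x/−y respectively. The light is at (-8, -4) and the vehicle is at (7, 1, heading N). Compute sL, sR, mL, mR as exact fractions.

left sensor world pos  = (5, 3); dL² = 218
right sensor world pos = (9, 3); dR² = 338
sL = 90/218 = 45/109
sR = 90/338 = 45/169
mL = 0·sL + -1/2·sR = -45/338
mR = -1·sL + -1·sR = -12510/18421

45/109 45/169 -45/338 -12510/18421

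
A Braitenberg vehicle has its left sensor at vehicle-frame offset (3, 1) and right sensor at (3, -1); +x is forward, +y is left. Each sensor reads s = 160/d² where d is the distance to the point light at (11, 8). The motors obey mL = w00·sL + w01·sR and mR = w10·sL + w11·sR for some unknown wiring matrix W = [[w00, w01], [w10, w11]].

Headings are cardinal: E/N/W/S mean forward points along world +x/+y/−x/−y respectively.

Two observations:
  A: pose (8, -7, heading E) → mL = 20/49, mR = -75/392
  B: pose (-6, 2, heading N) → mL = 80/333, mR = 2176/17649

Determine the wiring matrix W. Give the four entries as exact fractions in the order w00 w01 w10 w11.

obs A: pose=(8,-7,E) → sL=40/49, sR=5/8, mL=20/49, mR=-75/392
obs B: pose=(-6,2,N) → sL=160/333, sR=32/53, mL=80/333, mR=2176/17649
sensor matrix S = [[40/49, 5/8], [160/333, 32/53]]; det S = 166540/864801
solve [mL_A; mL_B] = S·[w00; w01] and [mR_A; mR_B] = S·[w10; w11]:
  w00 = 1/2, w01 = 0, w10 = -1, w11 = 1

1/2 0 -1 1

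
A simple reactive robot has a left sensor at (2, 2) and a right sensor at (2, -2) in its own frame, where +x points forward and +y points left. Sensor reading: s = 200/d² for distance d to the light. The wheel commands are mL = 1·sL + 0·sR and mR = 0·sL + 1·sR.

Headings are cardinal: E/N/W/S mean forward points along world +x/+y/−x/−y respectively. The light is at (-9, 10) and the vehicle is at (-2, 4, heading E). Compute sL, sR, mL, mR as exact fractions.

200/97 40/29 200/97 40/29

left sensor world pos  = (0, 6); dL² = 97
right sensor world pos = (0, 2); dR² = 145
sL = 200/97 = 200/97
sR = 200/145 = 40/29
mL = 1·sL + 0·sR = 200/97
mR = 0·sL + 1·sR = 40/29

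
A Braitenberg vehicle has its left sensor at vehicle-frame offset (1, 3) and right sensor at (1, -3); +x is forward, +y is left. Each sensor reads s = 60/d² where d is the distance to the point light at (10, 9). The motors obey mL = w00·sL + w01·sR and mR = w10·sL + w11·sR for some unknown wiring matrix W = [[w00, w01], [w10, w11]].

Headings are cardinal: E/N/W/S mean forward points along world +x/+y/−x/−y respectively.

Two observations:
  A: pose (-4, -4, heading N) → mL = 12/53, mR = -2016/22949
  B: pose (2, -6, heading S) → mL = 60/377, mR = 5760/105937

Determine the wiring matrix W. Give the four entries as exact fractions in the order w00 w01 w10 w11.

obs A: pose=(-4,-4,N) → sL=60/433, sR=12/53, mL=12/53, mR=-2016/22949
obs B: pose=(2,-6,S) → sL=60/281, sR=60/377, mL=60/377, mR=5760/105937
sensor matrix S = [[60/433, 12/53], [60/281, 60/377]]; det S = -63918720/2431148213
solve [mL_A; mL_B] = S·[w00; w01] and [mR_A; mR_B] = S·[w10; w11]:
  w00 = 0, w01 = 1, w10 = 1, w11 = -1

0 1 1 -1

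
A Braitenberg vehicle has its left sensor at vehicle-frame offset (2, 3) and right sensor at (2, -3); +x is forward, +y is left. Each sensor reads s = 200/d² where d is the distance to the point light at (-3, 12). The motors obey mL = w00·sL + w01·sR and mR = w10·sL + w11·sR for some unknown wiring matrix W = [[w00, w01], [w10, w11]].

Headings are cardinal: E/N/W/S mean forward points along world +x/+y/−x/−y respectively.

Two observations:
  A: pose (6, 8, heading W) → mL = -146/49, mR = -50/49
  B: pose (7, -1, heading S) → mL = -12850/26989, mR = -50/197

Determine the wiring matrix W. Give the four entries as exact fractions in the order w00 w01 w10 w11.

1/2 -1 -1/2 0

obs A: pose=(6,8,W) → sL=100/49, sR=4, mL=-146/49, mR=-50/49
obs B: pose=(7,-1,S) → sL=100/197, sR=100/137, mL=-12850/26989, mR=-50/197
sensor matrix S = [[100/49, 4], [100/197, 100/137]]; det S = -715200/1322461
solve [mL_A; mL_B] = S·[w00; w01] and [mR_A; mR_B] = S·[w10; w11]:
  w00 = 1/2, w01 = -1, w10 = -1/2, w11 = 0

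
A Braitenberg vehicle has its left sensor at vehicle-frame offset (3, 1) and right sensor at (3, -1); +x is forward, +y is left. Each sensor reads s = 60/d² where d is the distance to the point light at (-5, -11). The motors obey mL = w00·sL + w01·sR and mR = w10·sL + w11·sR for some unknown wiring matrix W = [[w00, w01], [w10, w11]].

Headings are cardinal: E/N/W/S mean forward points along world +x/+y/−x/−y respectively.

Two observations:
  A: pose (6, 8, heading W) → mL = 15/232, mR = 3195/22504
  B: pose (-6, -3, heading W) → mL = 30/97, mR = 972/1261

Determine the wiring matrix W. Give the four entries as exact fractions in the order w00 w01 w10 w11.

0 1/2 1/2 1/2

obs A: pose=(6,8,W) → sL=15/97, sR=15/116, mL=15/232, mR=3195/22504
obs B: pose=(-6,-3,W) → sL=12/13, sR=60/97, mL=30/97, mR=972/1261
sensor matrix S = [[15/97, 15/116], [12/13, 60/97]]; det S = -84105/3547193
solve [mL_A; mL_B] = S·[w00; w01] and [mR_A; mR_B] = S·[w10; w11]:
  w00 = 0, w01 = 1/2, w10 = 1/2, w11 = 1/2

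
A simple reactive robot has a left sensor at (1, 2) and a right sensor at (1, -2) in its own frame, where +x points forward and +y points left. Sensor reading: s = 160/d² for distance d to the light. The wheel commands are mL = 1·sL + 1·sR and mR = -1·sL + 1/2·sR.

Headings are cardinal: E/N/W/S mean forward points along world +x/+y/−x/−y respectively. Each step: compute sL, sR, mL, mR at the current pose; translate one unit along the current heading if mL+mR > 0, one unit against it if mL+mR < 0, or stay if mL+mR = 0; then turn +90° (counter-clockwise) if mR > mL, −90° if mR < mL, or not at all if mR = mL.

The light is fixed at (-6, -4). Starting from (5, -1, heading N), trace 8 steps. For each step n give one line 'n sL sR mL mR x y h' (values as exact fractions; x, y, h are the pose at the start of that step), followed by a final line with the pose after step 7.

0 160/97 32/37 9024/3589 -4368/3589 5 -1 N
1 8/9 40/37 656/333 -116/333 5 0 E
2 32/41 160/109 10048/4469 -208/4469 6 0 S
3 80/61 80/73 10720/4453 -3400/4453 6 -1 W
4 160/97 32/37 9024/3589 -4368/3589 5 -1 N
5 8/9 40/37 656/333 -116/333 5 0 E
6 32/41 160/109 10048/4469 -208/4469 6 0 S
7 80/61 80/73 10720/4453 -3400/4453 6 -1 W
final 5 -1 N

n=0: pose=(5,-1,N); sL=160/97, sR=32/37; mL=9024/3589, mR=-4368/3589; mL+mR=48/37 → advance +1; mR−mL=-13392/3589 → turn -1·90°
n=1: pose=(5,0,E); sL=8/9, sR=40/37; mL=656/333, mR=-116/333; mL+mR=60/37 → advance +1; mR−mL=-772/333 → turn -1·90°
n=2: pose=(6,0,S); sL=32/41, sR=160/109; mL=10048/4469, mR=-208/4469; mL+mR=240/109 → advance +1; mR−mL=-10256/4469 → turn -1·90°
n=3: pose=(6,-1,W); sL=80/61, sR=80/73; mL=10720/4453, mR=-3400/4453; mL+mR=120/73 → advance +1; mR−mL=-14120/4453 → turn -1·90°
n=4: pose=(5,-1,N); sL=160/97, sR=32/37; mL=9024/3589, mR=-4368/3589; mL+mR=48/37 → advance +1; mR−mL=-13392/3589 → turn -1·90°
n=5: pose=(5,0,E); sL=8/9, sR=40/37; mL=656/333, mR=-116/333; mL+mR=60/37 → advance +1; mR−mL=-772/333 → turn -1·90°
n=6: pose=(6,0,S); sL=32/41, sR=160/109; mL=10048/4469, mR=-208/4469; mL+mR=240/109 → advance +1; mR−mL=-10256/4469 → turn -1·90°
n=7: pose=(6,-1,W); sL=80/61, sR=80/73; mL=10720/4453, mR=-3400/4453; mL+mR=120/73 → advance +1; mR−mL=-14120/4453 → turn -1·90°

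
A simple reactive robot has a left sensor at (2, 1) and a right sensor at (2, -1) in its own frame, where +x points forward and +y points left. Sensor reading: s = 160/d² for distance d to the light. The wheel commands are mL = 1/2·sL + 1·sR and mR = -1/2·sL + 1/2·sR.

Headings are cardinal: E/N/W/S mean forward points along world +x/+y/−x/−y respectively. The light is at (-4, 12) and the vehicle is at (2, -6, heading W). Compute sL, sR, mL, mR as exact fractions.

160/377 32/61 16944/22997 1152/22997

left sensor world pos  = (0, -7); dL² = 377
right sensor world pos = (0, -5); dR² = 305
sL = 160/377 = 160/377
sR = 160/305 = 32/61
mL = 1/2·sL + 1·sR = 16944/22997
mR = -1/2·sL + 1/2·sR = 1152/22997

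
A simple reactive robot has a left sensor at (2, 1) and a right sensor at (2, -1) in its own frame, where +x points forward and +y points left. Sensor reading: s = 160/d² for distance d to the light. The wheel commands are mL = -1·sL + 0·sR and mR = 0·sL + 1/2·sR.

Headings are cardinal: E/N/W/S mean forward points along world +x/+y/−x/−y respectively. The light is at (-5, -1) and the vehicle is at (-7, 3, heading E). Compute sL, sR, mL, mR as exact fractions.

32/5 160/9 -32/5 80/9

left sensor world pos  = (-5, 4); dL² = 25
right sensor world pos = (-5, 2); dR² = 9
sL = 160/25 = 32/5
sR = 160/9 = 160/9
mL = -1·sL + 0·sR = -32/5
mR = 0·sL + 1/2·sR = 80/9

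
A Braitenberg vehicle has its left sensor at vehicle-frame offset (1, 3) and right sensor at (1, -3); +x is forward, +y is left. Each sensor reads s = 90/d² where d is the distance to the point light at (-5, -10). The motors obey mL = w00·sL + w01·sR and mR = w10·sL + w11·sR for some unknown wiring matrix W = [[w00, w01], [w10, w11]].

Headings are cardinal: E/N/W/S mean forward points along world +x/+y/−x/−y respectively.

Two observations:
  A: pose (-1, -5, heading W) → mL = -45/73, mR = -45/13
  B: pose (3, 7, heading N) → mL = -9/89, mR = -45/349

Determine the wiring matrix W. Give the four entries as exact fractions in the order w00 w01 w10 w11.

obs A: pose=(-1,-5,W) → sL=90/13, sR=90/73, mL=-45/73, mR=-45/13
obs B: pose=(3,7,N) → sL=90/349, sR=18/89, mL=-9/89, mR=-45/349
sensor matrix S = [[90/13, 90/73], [90/349, 18/89]]; det S = 31901040/29476889
solve [mL_A; mL_B] = S·[w00; w01] and [mR_A; mR_B] = S·[w10; w11]:
  w00 = 0, w01 = -1/2, w10 = -1/2, w11 = 0

0 -1/2 -1/2 0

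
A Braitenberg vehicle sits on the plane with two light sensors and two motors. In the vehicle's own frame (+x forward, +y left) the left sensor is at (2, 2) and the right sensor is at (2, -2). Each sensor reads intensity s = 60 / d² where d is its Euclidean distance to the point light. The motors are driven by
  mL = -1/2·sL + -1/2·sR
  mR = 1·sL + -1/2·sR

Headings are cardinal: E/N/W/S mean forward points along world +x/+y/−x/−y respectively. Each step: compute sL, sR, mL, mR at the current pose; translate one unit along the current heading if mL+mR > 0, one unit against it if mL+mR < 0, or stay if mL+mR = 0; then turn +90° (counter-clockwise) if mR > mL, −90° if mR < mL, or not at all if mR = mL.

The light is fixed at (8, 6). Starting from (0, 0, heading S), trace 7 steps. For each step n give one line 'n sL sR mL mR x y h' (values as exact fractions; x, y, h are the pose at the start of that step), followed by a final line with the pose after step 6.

n=0: pose=(0,0,S); sL=3/5, sR=15/41; mL=-99/205, mR=171/410; mL+mR=-27/410 → advance -1; mR−mL=9/10 → turn +1·90°
n=1: pose=(0,1,E); sL=4/3, sR=12/17; mL=-52/51, mR=50/51; mL+mR=-2/51 → advance -1; mR−mL=2 → turn +1·90°
n=2: pose=(-1,1,N); sL=6/13, sR=30/29; mL=-282/377, mR=-21/377; mL+mR=-303/377 → advance -1; mR−mL=9/13 → turn +1·90°
n=3: pose=(-1,0,W); sL=12/37, sR=60/137; mL=-1932/5069, mR=534/5069; mL+mR=-1398/5069 → advance -1; mR−mL=18/37 → turn +1·90°
n=4: pose=(0,0,S); sL=3/5, sR=15/41; mL=-99/205, mR=171/410; mL+mR=-27/410 → advance -1; mR−mL=9/10 → turn +1·90°
n=5: pose=(0,1,E); sL=4/3, sR=12/17; mL=-52/51, mR=50/51; mL+mR=-2/51 → advance -1; mR−mL=2 → turn +1·90°
n=6: pose=(-1,1,N); sL=6/13, sR=30/29; mL=-282/377, mR=-21/377; mL+mR=-303/377 → advance -1; mR−mL=9/13 → turn +1·90°

0 3/5 15/41 -99/205 171/410 0 0 S
1 4/3 12/17 -52/51 50/51 0 1 E
2 6/13 30/29 -282/377 -21/377 -1 1 N
3 12/37 60/137 -1932/5069 534/5069 -1 0 W
4 3/5 15/41 -99/205 171/410 0 0 S
5 4/3 12/17 -52/51 50/51 0 1 E
6 6/13 30/29 -282/377 -21/377 -1 1 N
final -1 0 W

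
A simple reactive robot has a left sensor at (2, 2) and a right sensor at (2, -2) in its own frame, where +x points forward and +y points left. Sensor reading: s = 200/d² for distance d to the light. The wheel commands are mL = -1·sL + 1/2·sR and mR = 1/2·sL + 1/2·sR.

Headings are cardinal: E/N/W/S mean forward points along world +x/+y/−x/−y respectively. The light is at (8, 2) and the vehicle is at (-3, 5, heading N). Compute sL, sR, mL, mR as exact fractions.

left sensor world pos  = (-5, 7); dL² = 194
right sensor world pos = (-1, 7); dR² = 106
sL = 200/194 = 100/97
sR = 200/106 = 100/53
mL = -1·sL + 1/2·sR = -450/5141
mR = 1/2·sL + 1/2·sR = 7500/5141

100/97 100/53 -450/5141 7500/5141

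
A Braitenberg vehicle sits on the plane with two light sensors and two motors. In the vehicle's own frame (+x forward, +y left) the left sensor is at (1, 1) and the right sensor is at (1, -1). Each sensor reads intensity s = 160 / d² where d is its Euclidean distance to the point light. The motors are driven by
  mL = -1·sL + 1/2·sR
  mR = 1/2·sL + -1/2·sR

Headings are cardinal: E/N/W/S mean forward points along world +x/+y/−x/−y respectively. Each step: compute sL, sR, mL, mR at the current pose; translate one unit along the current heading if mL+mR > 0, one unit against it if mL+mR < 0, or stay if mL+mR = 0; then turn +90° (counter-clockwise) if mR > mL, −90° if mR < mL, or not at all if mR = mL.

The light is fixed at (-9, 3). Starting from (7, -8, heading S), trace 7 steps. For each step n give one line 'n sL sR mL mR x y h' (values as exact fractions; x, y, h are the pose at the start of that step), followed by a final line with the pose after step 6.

n=0: pose=(7,-8,S); sL=160/433, sR=160/369; mL=-24400/159777, mR=-5120/159777; mL+mR=-80/433 → advance -1; mR−mL=19280/159777 → turn +1·90°
n=1: pose=(7,-7,E); sL=16/37, sR=16/41; mL=-360/1517, mR=32/1517; mL+mR=-8/37 → advance -1; mR−mL=392/1517 → turn +1·90°
n=2: pose=(6,-7,N); sL=160/277, sR=160/337; mL=-31760/93349, mR=4800/93349; mL+mR=-80/277 → advance -1; mR−mL=36560/93349 → turn +1·90°
n=3: pose=(6,-8,W); sL=8/17, sR=20/37; mL=-126/629, mR=-22/629; mL+mR=-4/17 → advance -1; mR−mL=104/629 → turn +1·90°
n=4: pose=(7,-8,S); sL=160/433, sR=160/369; mL=-24400/159777, mR=-5120/159777; mL+mR=-80/433 → advance -1; mR−mL=19280/159777 → turn +1·90°
n=5: pose=(7,-7,E); sL=16/37, sR=16/41; mL=-360/1517, mR=32/1517; mL+mR=-8/37 → advance -1; mR−mL=392/1517 → turn +1·90°
n=6: pose=(6,-7,N); sL=160/277, sR=160/337; mL=-31760/93349, mR=4800/93349; mL+mR=-80/277 → advance -1; mR−mL=36560/93349 → turn +1·90°

0 160/433 160/369 -24400/159777 -5120/159777 7 -8 S
1 16/37 16/41 -360/1517 32/1517 7 -7 E
2 160/277 160/337 -31760/93349 4800/93349 6 -7 N
3 8/17 20/37 -126/629 -22/629 6 -8 W
4 160/433 160/369 -24400/159777 -5120/159777 7 -8 S
5 16/37 16/41 -360/1517 32/1517 7 -7 E
6 160/277 160/337 -31760/93349 4800/93349 6 -7 N
final 6 -8 W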